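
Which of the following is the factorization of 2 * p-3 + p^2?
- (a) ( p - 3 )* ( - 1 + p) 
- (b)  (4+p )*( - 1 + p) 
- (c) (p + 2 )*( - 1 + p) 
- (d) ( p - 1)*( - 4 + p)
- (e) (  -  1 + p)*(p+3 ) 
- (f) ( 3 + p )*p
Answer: e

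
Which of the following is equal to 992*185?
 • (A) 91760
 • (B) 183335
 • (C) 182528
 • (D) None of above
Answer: D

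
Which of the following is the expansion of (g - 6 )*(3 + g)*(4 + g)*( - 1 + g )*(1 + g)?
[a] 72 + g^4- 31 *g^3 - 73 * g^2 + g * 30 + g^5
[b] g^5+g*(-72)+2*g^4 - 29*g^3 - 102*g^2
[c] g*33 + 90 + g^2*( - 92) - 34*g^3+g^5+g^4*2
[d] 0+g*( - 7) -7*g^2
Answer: a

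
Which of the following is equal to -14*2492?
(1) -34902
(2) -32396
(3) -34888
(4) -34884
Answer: 3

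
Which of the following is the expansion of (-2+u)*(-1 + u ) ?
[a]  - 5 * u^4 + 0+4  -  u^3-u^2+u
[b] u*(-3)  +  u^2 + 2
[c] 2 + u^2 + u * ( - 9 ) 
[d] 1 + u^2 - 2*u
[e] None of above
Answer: b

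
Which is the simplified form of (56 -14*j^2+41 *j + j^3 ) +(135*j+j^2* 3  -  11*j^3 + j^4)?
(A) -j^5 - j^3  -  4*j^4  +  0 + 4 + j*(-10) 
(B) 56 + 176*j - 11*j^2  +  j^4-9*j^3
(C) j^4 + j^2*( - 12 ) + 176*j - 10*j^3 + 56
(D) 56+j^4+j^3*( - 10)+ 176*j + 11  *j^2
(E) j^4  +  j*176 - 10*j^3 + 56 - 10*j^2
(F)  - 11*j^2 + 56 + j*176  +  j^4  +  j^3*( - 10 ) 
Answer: F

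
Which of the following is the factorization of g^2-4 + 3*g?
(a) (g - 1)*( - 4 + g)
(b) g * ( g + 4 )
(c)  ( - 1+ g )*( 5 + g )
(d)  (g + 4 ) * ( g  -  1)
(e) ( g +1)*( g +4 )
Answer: d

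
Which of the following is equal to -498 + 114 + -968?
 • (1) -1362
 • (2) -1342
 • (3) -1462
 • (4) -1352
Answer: 4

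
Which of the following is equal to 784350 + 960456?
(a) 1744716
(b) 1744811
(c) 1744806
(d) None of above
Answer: c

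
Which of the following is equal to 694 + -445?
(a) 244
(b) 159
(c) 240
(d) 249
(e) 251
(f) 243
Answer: d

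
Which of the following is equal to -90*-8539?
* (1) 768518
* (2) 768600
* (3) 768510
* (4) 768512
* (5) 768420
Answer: 3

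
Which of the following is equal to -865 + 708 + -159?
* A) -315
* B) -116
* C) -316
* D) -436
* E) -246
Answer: C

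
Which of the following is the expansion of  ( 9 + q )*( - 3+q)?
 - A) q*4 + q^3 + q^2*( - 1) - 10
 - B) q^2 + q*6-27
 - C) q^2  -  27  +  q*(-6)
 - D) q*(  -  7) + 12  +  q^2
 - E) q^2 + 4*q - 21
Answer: B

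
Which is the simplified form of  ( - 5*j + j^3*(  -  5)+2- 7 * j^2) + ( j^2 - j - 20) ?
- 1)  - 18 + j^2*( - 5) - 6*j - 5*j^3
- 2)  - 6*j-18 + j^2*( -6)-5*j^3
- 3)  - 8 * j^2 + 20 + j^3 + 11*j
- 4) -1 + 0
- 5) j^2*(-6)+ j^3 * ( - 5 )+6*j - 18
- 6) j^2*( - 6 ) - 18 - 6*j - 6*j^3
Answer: 2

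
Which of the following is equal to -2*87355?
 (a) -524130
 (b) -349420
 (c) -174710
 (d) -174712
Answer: c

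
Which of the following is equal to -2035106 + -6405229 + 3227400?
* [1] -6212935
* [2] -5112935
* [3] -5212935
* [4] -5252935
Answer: 3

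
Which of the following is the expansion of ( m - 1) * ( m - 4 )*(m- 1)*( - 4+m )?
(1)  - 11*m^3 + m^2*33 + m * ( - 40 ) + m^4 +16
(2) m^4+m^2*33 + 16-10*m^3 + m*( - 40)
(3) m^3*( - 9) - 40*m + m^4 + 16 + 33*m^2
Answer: 2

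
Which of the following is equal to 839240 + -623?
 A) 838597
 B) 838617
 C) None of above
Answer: B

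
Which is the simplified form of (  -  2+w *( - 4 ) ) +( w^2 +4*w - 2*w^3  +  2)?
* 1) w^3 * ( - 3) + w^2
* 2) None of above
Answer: 2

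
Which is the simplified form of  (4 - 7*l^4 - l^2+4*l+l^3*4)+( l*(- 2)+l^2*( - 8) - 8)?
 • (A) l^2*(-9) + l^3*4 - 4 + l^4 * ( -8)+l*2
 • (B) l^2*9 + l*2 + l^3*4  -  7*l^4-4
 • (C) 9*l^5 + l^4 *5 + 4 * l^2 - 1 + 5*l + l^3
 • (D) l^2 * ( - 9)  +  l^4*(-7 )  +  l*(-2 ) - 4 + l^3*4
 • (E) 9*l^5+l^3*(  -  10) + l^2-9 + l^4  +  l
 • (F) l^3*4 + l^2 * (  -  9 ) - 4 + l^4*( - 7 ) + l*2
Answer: F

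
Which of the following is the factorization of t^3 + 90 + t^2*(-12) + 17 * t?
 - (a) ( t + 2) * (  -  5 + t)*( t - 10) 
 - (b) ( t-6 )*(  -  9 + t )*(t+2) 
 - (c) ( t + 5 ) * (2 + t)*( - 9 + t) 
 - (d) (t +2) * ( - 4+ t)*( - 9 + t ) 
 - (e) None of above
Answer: e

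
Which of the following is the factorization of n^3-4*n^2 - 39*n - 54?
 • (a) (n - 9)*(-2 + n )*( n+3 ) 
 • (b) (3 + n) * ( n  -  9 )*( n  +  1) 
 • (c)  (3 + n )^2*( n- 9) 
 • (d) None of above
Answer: d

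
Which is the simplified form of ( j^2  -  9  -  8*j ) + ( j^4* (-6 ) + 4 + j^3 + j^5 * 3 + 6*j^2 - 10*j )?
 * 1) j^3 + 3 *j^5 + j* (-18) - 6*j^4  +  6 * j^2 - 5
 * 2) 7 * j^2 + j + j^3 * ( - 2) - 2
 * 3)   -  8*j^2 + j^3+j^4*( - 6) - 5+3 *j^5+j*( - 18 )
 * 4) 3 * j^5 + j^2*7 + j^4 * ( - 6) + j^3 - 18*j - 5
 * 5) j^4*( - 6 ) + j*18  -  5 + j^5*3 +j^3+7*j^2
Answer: 4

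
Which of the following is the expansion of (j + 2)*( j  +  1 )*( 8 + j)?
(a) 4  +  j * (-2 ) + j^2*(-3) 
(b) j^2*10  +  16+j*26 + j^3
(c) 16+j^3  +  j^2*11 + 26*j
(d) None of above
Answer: c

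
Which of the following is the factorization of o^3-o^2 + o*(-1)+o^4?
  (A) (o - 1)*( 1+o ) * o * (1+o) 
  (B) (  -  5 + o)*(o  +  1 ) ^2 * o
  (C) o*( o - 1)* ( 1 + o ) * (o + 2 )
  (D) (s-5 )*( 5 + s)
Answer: A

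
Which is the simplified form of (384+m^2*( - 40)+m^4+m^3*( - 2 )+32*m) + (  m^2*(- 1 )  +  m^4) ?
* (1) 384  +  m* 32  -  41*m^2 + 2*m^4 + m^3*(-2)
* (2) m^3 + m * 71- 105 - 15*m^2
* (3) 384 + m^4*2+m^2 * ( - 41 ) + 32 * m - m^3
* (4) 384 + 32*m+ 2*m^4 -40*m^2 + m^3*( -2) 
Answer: 1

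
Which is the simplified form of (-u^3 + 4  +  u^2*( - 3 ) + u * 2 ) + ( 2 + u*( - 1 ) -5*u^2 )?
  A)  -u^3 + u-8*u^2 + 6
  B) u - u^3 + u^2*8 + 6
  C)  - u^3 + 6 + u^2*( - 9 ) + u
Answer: A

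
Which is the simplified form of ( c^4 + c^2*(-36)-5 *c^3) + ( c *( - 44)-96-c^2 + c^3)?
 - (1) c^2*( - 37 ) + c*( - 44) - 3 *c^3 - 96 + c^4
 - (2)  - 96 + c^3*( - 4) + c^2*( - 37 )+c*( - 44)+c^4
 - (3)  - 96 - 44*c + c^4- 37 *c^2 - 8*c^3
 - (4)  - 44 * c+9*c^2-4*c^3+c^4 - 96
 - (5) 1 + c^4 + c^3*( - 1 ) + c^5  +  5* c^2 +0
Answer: 2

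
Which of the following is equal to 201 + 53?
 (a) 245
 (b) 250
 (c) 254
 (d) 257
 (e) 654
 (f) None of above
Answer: c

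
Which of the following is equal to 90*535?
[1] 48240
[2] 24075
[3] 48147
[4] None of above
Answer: 4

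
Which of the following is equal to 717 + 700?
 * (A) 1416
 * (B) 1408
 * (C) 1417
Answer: C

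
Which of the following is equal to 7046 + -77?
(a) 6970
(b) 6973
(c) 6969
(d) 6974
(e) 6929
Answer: c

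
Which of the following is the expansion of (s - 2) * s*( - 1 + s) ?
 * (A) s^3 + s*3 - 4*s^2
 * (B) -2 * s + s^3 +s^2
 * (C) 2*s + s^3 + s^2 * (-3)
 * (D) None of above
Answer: C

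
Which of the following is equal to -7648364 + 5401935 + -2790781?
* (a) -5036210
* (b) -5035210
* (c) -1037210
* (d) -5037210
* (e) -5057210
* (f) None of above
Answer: d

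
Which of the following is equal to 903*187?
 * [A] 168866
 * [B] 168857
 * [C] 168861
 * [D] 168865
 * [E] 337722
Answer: C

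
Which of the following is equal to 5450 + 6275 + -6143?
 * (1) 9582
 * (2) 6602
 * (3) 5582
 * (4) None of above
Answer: 3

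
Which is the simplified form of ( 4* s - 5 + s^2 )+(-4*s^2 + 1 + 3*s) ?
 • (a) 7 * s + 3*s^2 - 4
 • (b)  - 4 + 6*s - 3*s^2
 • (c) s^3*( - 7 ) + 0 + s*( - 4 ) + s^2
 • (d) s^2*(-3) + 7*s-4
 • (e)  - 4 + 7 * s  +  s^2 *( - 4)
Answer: d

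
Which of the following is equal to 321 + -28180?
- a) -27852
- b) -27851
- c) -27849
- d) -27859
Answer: d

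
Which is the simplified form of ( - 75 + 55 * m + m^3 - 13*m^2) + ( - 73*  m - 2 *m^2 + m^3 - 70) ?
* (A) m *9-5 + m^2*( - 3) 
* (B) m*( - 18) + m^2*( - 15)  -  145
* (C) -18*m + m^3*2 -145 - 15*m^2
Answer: C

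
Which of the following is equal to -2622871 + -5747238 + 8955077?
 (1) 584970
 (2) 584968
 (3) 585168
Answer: 2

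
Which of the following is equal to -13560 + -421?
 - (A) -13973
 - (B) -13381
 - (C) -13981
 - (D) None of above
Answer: C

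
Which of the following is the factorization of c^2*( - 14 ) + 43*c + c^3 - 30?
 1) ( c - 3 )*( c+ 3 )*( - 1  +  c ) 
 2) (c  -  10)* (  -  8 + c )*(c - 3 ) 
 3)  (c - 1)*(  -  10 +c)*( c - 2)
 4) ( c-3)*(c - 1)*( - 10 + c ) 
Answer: 4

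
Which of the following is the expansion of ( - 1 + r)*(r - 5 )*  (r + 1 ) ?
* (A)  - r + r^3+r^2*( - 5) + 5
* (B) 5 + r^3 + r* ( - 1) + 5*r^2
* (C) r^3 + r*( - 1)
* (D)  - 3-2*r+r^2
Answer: A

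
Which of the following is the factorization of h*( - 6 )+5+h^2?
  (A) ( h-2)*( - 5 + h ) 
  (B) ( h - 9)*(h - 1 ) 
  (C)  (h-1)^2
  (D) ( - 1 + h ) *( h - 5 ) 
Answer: D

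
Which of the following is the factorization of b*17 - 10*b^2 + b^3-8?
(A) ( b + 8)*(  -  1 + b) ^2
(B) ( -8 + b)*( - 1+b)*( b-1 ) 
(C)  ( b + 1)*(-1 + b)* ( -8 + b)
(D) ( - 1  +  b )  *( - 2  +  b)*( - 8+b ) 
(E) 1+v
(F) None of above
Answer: B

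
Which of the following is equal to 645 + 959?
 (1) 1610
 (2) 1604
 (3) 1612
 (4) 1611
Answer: 2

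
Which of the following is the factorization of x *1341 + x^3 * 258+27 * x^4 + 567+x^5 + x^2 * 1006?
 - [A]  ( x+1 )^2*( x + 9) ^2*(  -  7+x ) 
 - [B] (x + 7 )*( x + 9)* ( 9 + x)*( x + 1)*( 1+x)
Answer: B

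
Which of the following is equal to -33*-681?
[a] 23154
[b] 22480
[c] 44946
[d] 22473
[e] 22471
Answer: d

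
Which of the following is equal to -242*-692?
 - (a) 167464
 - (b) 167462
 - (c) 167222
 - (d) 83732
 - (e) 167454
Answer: a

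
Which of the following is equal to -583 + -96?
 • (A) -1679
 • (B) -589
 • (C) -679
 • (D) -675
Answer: C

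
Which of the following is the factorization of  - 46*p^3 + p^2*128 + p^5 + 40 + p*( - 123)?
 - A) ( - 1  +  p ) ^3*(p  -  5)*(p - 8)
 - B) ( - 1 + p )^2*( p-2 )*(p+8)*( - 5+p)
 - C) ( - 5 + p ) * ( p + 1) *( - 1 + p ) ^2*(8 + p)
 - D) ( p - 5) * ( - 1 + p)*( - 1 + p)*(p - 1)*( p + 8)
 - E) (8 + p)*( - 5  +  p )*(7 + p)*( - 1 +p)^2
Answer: D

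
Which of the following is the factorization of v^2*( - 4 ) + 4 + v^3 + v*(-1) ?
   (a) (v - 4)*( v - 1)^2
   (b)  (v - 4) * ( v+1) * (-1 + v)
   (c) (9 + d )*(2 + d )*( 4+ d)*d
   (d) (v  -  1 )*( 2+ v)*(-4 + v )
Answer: b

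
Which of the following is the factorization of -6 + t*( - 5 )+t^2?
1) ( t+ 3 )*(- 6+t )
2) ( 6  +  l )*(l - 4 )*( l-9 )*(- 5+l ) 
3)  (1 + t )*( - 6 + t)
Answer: 3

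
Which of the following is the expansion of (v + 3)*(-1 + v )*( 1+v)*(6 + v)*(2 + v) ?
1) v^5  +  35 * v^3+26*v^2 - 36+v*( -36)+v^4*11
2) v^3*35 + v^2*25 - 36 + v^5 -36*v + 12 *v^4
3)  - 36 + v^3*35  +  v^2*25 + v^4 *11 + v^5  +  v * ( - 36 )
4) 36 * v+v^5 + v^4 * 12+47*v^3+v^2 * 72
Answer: 3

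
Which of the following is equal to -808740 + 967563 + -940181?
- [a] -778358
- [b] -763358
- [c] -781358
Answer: c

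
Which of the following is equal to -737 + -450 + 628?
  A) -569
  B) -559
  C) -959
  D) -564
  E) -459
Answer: B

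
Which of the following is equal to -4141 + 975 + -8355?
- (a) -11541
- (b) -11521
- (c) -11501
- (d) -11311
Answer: b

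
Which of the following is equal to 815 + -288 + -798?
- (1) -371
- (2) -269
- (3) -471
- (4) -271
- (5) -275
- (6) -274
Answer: 4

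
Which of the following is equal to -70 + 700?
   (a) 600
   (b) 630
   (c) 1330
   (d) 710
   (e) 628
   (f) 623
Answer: b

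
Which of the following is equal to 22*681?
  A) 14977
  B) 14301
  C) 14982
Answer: C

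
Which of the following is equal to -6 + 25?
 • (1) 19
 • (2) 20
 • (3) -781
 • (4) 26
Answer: 1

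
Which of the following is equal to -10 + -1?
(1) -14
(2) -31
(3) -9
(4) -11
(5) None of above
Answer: 4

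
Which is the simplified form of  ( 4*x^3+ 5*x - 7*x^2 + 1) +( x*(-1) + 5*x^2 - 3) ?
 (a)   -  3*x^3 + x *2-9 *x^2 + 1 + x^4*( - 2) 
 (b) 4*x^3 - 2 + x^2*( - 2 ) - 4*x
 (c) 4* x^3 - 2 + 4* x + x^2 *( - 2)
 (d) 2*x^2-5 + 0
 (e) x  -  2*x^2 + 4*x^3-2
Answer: c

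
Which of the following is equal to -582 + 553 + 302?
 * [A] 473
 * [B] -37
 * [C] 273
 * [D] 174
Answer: C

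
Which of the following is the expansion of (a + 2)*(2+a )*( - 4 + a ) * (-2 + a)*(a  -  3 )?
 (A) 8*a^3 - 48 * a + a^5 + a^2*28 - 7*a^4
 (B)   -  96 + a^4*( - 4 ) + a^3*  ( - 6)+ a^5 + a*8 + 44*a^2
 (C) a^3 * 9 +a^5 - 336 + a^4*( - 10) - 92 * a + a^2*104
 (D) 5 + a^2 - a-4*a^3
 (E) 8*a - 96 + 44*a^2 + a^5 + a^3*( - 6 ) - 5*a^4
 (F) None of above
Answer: E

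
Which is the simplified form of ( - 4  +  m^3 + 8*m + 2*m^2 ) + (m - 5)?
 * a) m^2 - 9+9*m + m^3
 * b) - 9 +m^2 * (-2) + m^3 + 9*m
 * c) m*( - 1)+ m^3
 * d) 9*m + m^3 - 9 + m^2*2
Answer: d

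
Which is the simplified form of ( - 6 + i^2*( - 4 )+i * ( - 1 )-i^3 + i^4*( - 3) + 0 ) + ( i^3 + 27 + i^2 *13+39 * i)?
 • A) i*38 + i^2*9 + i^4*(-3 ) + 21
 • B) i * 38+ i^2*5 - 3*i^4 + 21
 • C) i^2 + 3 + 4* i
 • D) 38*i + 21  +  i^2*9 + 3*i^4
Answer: A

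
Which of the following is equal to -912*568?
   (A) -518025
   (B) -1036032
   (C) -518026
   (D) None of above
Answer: D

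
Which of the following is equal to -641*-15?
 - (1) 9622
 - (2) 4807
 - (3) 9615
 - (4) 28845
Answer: 3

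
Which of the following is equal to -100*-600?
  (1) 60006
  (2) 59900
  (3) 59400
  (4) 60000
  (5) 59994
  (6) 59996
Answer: 4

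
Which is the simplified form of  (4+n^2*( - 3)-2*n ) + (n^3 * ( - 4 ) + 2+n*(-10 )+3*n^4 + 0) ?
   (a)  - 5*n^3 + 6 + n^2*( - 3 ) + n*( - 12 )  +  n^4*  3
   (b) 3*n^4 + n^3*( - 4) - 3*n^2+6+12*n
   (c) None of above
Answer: c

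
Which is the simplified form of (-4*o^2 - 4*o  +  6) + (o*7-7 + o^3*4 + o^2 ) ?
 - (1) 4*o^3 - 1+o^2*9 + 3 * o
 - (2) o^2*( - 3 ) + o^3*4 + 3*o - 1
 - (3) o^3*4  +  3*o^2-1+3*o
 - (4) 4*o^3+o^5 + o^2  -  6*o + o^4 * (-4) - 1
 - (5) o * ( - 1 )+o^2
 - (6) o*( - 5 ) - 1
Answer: 2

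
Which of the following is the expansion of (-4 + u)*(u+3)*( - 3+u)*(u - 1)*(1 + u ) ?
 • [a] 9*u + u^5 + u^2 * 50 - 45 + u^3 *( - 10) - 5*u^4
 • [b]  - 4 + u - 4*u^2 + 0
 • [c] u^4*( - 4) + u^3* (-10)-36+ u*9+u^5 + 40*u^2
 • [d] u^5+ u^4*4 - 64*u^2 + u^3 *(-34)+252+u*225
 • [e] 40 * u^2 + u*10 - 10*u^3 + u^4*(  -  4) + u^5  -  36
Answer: c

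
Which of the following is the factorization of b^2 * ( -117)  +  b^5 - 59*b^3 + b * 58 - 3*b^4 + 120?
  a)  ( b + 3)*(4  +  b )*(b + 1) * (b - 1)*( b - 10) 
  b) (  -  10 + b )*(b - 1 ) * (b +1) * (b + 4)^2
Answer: a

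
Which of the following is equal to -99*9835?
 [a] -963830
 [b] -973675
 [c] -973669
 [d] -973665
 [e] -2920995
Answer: d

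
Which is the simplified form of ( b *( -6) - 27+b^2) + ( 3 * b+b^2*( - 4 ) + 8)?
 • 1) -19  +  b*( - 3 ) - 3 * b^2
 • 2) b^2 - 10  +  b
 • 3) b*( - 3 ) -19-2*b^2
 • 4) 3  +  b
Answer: 1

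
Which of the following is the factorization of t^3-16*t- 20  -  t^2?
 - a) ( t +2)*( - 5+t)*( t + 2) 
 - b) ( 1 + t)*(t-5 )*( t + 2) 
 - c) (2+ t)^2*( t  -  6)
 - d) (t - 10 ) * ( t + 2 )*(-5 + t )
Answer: a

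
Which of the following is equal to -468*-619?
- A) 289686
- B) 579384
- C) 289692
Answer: C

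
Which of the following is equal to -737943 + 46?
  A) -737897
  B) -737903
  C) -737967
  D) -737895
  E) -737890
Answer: A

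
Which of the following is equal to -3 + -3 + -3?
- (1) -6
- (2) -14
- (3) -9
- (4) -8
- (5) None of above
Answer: 3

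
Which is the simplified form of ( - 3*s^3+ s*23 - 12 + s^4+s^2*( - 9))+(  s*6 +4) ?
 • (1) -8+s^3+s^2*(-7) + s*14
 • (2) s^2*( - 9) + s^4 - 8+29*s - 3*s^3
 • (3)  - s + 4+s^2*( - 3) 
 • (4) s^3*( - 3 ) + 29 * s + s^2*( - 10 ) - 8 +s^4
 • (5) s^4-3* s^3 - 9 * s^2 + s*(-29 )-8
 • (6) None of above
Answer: 2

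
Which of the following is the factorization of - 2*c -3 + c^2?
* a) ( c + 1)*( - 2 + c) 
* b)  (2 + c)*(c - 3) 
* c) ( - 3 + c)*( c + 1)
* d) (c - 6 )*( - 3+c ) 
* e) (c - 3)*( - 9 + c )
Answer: c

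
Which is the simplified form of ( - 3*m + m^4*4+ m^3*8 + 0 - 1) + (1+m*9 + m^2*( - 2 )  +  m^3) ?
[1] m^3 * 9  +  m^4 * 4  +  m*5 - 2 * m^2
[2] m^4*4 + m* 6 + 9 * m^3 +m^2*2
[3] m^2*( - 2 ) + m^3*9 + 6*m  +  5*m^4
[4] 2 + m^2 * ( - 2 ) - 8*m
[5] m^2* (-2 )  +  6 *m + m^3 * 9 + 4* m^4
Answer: 5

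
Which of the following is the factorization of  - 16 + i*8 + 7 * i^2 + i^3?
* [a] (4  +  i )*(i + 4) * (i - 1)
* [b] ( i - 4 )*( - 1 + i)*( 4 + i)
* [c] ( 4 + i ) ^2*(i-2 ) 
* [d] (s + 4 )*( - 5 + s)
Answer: a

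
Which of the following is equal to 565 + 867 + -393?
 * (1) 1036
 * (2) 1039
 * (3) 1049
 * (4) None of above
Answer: 2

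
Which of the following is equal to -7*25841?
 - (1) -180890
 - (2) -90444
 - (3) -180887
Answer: 3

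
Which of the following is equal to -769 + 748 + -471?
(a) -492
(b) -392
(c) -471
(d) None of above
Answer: a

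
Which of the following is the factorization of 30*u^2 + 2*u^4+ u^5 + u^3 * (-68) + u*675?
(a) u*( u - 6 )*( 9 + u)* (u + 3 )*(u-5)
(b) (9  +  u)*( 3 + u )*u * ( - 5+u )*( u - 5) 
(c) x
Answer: b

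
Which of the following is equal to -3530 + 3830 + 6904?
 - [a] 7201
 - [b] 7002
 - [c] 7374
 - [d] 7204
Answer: d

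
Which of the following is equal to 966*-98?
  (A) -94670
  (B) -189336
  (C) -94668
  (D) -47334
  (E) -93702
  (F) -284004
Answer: C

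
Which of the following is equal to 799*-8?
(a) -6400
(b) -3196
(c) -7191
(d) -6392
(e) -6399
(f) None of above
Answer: d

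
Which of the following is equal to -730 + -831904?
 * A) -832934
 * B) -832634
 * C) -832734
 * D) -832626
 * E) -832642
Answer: B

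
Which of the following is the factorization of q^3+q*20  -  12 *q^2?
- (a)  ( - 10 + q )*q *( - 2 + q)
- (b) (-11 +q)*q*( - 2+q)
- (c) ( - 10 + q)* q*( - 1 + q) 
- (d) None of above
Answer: a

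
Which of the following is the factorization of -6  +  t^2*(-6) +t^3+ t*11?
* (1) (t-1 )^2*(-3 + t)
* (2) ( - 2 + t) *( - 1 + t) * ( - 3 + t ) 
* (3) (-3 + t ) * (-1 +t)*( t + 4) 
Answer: 2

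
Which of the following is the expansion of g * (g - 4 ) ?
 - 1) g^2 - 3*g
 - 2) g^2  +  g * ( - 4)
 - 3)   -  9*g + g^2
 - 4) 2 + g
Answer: 2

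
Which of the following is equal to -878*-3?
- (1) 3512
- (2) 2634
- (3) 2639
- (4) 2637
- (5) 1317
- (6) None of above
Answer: 2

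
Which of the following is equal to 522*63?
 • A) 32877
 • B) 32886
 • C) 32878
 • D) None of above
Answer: B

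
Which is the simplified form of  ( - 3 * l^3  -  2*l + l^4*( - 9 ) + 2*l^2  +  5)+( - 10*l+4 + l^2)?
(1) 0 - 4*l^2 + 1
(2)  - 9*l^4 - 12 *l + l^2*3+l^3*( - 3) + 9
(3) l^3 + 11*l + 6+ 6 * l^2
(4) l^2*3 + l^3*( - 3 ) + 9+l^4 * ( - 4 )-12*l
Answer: 2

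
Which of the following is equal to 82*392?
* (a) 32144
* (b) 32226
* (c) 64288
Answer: a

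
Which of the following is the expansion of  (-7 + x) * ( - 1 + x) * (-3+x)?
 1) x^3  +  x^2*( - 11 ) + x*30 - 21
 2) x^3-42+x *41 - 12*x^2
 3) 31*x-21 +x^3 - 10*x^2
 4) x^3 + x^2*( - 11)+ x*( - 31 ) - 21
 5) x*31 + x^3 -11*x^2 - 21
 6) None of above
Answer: 5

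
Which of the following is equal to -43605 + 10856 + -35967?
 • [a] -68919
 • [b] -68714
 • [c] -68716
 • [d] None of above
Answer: c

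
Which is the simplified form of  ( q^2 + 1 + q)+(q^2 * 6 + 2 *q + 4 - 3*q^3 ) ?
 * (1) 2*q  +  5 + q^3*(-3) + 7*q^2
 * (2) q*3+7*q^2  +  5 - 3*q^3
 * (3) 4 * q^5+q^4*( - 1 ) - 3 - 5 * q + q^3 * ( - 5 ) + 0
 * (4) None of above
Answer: 2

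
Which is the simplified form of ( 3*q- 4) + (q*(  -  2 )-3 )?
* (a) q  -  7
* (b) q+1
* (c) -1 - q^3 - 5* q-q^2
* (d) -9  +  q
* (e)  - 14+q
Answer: a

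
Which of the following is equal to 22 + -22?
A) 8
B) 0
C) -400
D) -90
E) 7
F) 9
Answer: B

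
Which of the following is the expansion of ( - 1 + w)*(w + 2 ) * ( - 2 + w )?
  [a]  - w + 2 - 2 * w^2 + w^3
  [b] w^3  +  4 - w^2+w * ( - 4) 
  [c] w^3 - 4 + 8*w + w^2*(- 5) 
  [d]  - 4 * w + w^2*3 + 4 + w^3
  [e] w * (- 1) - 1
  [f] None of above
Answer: b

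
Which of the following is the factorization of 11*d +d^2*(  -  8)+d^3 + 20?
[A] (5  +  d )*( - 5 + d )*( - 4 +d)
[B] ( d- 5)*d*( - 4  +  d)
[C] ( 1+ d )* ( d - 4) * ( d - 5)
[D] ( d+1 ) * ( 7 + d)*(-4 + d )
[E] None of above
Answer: C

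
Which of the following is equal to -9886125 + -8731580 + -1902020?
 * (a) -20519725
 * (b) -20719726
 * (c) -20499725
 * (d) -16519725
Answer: a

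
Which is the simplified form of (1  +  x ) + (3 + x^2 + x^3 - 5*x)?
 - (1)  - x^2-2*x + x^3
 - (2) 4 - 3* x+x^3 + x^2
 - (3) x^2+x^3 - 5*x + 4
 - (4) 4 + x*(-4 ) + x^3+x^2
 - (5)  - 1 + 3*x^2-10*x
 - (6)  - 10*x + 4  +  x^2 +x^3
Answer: 4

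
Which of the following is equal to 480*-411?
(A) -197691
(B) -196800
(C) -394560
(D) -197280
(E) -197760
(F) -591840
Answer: D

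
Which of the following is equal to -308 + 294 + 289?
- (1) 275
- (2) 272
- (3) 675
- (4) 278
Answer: 1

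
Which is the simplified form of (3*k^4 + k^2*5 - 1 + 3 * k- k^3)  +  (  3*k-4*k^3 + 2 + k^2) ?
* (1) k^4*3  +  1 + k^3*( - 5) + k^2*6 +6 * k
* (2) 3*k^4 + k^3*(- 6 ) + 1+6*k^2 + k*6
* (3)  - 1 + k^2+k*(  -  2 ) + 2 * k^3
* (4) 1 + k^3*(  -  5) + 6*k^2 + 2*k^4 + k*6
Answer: 1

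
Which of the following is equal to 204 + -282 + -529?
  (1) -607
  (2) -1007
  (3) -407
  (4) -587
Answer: 1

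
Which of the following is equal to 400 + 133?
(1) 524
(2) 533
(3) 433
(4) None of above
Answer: 2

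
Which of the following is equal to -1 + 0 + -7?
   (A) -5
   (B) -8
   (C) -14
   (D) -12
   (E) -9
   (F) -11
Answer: B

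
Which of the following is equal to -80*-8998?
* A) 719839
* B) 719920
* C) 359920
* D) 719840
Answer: D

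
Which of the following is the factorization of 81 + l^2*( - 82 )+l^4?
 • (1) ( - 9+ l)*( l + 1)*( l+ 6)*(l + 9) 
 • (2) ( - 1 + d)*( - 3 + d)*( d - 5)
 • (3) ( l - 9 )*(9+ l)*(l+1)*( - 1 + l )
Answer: 3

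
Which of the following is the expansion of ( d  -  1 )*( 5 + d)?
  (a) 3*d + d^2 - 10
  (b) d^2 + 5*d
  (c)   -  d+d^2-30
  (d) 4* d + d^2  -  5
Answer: d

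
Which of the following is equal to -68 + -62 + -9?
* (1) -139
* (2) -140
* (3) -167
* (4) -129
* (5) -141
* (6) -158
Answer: 1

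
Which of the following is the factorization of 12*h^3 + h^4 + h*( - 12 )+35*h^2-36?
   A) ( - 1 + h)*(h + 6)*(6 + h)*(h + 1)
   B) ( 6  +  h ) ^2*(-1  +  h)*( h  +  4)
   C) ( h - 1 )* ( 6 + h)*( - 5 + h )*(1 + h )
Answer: A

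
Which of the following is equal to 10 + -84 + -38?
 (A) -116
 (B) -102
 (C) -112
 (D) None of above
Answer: C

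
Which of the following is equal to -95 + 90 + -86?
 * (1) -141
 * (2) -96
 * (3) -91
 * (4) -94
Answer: 3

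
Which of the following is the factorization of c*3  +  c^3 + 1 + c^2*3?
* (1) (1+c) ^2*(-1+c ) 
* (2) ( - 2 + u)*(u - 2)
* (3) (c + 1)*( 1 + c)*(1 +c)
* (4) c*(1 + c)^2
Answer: 3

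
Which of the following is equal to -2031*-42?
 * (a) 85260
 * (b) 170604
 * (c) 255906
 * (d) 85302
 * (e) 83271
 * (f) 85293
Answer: d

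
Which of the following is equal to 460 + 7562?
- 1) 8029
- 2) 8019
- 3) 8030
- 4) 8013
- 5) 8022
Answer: 5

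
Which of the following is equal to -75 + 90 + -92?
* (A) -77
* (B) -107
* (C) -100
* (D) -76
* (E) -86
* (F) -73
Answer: A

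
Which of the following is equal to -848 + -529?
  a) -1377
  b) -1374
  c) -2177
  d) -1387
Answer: a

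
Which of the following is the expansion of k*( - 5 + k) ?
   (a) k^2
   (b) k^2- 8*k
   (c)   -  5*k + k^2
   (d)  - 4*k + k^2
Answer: c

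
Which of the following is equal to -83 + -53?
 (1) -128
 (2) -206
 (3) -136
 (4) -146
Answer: 3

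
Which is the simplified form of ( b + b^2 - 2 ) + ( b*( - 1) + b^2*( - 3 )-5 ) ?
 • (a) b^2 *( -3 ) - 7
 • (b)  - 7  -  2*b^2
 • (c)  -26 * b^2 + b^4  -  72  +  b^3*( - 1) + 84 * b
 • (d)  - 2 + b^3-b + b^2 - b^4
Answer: b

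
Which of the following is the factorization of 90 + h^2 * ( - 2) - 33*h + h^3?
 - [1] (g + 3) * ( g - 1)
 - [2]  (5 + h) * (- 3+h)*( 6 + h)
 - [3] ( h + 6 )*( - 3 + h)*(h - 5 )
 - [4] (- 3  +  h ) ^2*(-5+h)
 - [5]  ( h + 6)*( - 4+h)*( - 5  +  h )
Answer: 3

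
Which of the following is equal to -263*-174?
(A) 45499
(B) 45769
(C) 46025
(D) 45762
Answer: D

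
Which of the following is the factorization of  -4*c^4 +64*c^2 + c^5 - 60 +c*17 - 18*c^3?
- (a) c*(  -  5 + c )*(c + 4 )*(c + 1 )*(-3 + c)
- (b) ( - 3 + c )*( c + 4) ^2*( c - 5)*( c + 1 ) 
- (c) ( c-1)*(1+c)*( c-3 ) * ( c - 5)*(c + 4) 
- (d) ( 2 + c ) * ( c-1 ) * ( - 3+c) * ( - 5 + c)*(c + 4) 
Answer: c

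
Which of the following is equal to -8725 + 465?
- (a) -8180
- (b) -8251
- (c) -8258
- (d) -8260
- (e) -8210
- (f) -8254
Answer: d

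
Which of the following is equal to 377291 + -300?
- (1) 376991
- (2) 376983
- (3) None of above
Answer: 1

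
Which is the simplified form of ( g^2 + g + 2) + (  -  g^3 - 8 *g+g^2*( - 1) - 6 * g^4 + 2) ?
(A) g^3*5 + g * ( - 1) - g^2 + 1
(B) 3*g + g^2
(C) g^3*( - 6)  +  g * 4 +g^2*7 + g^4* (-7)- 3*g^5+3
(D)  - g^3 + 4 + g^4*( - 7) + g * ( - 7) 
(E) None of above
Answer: E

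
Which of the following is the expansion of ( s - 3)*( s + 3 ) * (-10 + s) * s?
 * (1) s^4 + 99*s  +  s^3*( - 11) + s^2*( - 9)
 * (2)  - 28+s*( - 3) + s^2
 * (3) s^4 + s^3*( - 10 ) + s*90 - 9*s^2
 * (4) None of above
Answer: 3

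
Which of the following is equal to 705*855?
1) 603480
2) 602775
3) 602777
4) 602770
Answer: 2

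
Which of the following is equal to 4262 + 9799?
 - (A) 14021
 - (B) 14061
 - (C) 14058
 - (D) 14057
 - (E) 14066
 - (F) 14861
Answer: B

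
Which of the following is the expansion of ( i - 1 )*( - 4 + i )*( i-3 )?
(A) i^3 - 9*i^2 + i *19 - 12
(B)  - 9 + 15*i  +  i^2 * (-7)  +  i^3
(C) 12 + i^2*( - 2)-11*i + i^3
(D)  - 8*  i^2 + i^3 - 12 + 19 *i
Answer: D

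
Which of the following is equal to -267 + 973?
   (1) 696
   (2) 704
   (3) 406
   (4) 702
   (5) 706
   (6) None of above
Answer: 5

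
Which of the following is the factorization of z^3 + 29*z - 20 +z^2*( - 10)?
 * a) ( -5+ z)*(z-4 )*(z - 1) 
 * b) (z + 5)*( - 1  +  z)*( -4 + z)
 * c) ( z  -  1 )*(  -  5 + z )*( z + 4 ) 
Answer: a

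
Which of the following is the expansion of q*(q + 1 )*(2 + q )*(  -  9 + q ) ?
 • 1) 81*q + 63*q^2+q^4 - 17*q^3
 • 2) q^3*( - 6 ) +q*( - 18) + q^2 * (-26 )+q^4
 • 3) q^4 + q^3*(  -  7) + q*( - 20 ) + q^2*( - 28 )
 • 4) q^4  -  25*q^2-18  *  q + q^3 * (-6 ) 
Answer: 4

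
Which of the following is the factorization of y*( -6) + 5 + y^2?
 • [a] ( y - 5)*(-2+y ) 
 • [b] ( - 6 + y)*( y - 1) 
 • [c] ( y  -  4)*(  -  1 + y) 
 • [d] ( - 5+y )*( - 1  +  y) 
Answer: d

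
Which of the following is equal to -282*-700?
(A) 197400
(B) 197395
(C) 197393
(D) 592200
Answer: A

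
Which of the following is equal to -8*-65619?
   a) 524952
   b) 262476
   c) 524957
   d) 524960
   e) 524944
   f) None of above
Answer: a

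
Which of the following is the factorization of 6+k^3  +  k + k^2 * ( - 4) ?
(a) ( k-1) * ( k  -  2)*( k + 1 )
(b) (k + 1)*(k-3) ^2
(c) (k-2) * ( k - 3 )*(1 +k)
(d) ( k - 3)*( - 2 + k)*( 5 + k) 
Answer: c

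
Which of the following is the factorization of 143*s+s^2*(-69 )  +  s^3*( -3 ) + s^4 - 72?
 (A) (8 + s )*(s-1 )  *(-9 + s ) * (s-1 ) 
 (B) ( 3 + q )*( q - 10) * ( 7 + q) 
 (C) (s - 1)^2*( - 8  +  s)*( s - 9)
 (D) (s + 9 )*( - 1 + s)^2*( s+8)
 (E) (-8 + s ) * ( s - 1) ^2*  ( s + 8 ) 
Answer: A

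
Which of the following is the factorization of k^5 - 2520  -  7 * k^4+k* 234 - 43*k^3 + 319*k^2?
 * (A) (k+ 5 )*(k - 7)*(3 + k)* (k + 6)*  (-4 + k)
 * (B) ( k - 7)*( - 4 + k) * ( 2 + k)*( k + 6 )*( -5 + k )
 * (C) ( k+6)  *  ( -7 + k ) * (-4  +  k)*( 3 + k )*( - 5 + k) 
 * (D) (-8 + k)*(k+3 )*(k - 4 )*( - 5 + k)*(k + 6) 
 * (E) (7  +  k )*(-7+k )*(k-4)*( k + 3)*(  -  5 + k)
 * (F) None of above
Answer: C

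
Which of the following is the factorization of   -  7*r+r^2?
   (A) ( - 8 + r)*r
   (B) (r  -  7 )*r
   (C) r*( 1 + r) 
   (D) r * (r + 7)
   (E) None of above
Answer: B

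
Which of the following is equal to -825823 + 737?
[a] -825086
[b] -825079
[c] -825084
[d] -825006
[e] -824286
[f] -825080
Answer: a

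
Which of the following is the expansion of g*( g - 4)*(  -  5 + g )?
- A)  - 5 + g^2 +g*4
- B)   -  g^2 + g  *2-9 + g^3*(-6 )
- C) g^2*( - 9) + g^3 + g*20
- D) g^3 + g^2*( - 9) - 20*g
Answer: C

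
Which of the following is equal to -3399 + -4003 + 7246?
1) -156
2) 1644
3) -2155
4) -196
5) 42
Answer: 1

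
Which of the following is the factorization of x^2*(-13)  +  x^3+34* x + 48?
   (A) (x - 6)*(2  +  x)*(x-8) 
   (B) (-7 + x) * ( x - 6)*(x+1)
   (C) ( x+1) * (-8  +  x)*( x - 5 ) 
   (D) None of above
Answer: D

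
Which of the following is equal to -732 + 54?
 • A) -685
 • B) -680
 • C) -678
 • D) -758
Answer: C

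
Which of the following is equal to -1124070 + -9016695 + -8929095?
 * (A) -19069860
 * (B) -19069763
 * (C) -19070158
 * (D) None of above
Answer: A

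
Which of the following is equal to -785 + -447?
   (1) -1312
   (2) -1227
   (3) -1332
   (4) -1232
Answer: 4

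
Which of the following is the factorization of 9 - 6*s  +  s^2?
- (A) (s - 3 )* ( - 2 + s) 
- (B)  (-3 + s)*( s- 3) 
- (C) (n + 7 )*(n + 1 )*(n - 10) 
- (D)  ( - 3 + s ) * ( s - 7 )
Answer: B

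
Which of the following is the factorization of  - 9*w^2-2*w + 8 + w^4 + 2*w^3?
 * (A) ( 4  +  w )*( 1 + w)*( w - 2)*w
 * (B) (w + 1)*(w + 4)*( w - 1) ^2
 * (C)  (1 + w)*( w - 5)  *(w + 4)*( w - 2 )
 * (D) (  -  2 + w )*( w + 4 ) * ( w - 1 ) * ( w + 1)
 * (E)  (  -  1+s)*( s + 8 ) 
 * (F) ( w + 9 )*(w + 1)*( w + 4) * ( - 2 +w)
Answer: D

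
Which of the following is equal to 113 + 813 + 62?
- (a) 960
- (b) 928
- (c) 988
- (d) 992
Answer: c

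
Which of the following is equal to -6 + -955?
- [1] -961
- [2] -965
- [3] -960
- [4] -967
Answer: 1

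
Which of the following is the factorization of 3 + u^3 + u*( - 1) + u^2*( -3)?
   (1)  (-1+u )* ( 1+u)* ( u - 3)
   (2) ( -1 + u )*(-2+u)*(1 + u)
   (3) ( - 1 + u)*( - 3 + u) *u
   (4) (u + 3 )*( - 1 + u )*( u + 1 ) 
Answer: 1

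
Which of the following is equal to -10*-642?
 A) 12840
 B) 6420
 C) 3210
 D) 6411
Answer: B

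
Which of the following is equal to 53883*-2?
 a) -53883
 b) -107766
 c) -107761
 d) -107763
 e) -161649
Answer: b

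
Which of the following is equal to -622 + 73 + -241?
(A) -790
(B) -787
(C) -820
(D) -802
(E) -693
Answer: A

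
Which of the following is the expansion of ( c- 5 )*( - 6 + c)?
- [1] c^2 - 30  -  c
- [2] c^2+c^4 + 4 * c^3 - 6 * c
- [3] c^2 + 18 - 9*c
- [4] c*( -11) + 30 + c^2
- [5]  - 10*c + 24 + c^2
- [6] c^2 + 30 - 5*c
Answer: 4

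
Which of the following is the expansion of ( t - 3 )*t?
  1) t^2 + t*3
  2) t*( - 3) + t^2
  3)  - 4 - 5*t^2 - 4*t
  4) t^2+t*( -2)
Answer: 2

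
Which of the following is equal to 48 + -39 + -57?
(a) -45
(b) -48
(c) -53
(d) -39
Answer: b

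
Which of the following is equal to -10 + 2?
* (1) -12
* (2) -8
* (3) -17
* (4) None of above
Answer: 2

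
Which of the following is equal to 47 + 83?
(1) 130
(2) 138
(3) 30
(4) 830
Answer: 1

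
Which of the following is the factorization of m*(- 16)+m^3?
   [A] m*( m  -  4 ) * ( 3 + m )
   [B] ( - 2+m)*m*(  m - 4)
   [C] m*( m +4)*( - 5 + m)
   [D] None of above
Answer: D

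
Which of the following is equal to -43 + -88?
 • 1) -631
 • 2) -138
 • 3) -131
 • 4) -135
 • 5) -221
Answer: 3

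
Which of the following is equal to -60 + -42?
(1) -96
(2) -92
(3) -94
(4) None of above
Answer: 4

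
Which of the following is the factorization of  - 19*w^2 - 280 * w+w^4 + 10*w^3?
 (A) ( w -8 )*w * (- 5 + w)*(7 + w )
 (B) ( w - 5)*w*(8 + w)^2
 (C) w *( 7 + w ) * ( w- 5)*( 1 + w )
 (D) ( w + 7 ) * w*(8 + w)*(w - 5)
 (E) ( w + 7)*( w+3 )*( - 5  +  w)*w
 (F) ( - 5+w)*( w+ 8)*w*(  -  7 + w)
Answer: D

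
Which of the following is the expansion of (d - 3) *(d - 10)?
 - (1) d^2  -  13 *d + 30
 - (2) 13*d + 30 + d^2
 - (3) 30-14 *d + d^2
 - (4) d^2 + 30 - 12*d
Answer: 1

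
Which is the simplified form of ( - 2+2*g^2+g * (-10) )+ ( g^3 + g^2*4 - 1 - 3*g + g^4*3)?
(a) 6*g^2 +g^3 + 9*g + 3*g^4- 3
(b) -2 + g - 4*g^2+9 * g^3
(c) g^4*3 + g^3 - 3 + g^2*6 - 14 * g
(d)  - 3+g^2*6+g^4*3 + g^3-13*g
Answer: d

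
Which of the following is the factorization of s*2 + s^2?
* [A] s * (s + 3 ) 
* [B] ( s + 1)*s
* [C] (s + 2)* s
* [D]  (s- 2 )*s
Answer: C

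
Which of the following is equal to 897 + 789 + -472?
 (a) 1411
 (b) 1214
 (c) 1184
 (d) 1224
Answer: b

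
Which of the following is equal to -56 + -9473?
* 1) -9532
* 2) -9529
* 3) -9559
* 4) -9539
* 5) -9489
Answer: 2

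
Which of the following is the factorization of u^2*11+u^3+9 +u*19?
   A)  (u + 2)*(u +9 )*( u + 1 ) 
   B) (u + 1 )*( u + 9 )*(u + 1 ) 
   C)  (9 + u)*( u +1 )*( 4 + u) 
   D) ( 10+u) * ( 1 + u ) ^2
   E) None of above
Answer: B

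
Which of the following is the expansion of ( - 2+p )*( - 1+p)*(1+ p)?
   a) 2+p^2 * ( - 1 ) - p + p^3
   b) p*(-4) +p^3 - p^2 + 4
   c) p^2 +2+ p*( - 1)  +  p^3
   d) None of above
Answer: d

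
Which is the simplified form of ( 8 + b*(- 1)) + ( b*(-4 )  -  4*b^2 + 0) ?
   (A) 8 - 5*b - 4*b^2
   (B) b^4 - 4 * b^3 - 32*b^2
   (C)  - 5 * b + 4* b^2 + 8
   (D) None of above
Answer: A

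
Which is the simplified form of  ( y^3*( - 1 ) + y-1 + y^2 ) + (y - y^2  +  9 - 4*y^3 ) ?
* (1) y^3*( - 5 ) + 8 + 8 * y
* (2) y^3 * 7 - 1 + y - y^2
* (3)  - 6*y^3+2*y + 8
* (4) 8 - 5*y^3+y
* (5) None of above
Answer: 5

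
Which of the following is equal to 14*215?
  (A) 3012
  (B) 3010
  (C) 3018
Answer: B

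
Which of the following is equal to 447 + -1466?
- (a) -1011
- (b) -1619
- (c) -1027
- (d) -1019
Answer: d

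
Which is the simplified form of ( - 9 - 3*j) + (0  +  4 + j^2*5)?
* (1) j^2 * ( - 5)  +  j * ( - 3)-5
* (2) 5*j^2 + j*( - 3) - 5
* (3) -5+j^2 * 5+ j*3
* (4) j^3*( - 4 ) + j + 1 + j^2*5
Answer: 2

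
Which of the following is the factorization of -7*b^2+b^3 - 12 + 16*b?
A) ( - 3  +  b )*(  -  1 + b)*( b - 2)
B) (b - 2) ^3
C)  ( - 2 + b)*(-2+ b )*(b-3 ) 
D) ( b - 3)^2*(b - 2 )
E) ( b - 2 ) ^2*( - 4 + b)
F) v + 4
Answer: C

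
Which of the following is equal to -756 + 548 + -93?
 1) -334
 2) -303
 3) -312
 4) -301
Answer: 4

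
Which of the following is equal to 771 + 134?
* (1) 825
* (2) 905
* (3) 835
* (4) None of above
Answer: 2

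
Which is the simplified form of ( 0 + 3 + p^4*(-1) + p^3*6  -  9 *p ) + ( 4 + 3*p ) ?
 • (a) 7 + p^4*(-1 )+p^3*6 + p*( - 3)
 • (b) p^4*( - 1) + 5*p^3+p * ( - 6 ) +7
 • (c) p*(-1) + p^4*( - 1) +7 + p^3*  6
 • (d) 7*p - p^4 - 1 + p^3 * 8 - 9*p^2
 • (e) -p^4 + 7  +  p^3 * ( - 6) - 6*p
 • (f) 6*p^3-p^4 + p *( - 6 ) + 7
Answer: f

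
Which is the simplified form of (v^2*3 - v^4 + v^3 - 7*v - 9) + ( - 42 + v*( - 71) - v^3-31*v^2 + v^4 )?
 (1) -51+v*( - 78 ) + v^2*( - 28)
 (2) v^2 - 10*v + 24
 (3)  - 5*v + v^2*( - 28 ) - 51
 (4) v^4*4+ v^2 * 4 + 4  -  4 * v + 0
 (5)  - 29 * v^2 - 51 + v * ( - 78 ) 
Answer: 1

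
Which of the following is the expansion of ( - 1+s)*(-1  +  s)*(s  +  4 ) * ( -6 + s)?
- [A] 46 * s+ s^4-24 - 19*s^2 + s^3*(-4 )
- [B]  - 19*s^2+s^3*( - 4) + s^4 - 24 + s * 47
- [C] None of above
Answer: A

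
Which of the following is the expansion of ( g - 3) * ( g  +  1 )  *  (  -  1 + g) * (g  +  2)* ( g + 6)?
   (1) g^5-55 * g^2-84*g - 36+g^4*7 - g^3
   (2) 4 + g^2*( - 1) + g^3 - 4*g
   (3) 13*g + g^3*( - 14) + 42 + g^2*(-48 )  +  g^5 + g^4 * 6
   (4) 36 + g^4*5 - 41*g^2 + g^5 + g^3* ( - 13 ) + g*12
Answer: 4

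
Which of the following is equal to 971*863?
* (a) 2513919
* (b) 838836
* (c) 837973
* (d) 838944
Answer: c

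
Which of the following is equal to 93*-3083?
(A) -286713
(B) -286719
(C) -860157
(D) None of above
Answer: B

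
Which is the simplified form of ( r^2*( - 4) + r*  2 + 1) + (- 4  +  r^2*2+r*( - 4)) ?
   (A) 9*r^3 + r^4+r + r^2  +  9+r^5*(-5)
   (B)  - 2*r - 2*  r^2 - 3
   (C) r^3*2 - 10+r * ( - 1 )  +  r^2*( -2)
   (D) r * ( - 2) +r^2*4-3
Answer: B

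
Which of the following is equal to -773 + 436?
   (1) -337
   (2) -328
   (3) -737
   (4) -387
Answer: 1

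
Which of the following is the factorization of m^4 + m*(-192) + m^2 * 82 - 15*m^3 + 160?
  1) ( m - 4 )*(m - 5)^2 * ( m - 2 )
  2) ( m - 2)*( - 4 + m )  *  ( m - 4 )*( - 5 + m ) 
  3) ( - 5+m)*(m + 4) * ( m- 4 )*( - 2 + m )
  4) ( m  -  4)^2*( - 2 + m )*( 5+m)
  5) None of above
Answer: 2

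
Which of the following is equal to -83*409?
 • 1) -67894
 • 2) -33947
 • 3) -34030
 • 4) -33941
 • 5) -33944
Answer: 2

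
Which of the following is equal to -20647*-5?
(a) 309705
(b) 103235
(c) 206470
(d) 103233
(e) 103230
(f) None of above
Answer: b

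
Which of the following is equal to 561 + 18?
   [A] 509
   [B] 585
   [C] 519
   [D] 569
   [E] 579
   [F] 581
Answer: E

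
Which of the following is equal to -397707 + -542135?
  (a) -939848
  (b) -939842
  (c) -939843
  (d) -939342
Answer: b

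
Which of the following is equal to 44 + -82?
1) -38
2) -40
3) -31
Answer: 1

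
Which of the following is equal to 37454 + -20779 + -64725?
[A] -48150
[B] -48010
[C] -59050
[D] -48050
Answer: D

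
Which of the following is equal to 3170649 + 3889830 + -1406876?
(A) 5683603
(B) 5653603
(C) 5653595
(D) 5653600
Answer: B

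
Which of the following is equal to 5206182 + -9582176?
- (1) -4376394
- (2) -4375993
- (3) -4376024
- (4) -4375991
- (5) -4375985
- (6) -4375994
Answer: 6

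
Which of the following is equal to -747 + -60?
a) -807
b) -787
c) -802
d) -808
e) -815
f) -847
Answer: a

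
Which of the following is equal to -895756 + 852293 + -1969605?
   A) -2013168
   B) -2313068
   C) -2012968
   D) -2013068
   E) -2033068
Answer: D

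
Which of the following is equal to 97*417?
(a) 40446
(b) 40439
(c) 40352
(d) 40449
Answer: d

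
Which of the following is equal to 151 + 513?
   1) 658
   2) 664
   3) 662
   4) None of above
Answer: 2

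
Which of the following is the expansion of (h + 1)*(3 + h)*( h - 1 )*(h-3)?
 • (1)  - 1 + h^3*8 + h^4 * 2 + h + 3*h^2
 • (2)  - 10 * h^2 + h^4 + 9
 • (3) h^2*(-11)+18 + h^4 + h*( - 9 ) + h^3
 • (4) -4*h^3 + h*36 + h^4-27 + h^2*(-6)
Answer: 2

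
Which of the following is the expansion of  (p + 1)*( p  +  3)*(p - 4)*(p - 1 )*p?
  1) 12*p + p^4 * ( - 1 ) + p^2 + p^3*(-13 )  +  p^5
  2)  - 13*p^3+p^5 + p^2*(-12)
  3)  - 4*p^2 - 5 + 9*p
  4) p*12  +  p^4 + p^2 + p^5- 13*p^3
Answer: 1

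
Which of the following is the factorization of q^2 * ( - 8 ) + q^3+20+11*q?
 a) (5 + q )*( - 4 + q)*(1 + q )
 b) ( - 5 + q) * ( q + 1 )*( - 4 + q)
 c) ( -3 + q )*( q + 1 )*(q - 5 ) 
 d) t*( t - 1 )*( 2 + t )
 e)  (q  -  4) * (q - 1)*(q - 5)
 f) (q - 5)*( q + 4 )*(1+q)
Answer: b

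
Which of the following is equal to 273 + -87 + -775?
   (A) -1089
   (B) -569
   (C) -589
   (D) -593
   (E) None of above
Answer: C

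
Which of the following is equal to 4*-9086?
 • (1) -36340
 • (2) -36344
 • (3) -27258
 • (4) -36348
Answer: 2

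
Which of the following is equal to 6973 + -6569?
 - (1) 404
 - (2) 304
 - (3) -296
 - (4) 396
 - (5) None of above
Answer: 1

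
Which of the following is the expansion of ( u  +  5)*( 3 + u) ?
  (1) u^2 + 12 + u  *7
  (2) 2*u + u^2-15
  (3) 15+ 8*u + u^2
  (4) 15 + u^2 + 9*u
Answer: 3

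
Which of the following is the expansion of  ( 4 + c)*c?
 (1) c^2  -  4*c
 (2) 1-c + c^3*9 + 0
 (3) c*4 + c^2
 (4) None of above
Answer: 3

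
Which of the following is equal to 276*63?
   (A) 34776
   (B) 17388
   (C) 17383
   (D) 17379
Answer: B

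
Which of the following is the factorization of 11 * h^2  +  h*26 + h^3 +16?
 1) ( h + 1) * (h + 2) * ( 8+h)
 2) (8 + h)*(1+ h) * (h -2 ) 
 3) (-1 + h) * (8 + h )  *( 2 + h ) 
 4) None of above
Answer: 1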